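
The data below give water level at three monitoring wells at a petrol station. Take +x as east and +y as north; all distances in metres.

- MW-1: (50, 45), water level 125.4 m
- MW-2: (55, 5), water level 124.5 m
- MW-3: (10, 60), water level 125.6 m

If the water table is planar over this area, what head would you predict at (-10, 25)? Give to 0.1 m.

With h = a·x + b·y + c and MW-1 as origin, the differences give:
  5·a + (-40)·b = -0.9
  (-40)·a + 15·b = +0.2
Eliminate b (×15 and ×(-40), subtract): -1525·a = -5.50 → a = ∂h/∂x = +0.003607
Back-substitute: b = ∂h/∂y = +0.02295.
h(-10, 25) = 125.4 + (+0.003607)·(-60) + (+0.02295)·(-20) = 125.4 -0.216 -0.459 = 124.725 m.

124.7 m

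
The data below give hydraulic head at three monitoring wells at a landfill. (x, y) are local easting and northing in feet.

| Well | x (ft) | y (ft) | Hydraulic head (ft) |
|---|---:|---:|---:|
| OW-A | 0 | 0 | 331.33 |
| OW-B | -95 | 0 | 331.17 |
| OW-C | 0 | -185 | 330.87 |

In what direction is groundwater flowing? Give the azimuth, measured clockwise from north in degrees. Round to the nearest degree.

214°

∂h/∂x = (331.17 − 331.33) / (-95 − 0) = +0.001684
∂h/∂y = (330.87 − 331.33) / (-185 − 0) = +0.002486
Flow direction (−∇h) has components (-0.001684 E, -0.002486 N).
Azimuth = atan2(E, N) = atan2(-0.001684, -0.002486) = 214.1° ≈ 214°.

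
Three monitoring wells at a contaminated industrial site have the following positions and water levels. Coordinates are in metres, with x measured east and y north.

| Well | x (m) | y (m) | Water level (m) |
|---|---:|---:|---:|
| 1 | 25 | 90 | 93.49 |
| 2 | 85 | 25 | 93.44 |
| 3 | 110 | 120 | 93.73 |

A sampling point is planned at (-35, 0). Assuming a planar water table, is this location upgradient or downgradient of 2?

Differences from 1: to 2 (Δx, Δy, Δh) = (60, -65, -0.05); to 3 = (85, 30, +0.24).
Solve a·Δx + b·Δy = Δh: det = 60·30 − 85·(-65) = 7325.
∂h/∂x = [(-0.05)·30 − (+0.24)·(-65)] / 7325 = +0.001925
∂h/∂y = [60·(+0.24) − 85·(-0.05)] / 7325 = +0.002546
Head at (-35, 0) = 93.49 + (+0.001925)·(-60) + (+0.002546)·(-90) = 93.15 m.
That is lower than the 93.44 m at 2, so the point is downgradient.

downgradient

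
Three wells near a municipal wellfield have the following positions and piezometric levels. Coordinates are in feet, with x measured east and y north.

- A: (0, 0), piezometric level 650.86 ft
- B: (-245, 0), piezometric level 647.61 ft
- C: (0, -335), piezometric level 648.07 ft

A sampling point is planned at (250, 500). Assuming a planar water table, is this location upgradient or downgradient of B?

∂h/∂x = (647.61 − 650.86) / (-245 − 0) = +0.01327
∂h/∂y = (648.07 − 650.86) / (-335 − 0) = +0.008328
Head at (250, 500) = 650.86 + (+0.01327)·(250) + (+0.008328)·(500) = 658.34 ft.
That is higher than the 647.61 ft at B, so the point is upgradient.

upgradient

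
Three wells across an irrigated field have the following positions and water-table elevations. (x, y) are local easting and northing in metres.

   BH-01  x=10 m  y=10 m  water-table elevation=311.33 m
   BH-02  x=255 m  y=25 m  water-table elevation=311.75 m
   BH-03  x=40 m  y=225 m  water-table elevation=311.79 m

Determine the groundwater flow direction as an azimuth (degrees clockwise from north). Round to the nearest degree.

220°

With h = a·x + b·y + c and BH-01 as origin, the differences give:
  245·a + 15·b = +0.42
  30·a + 215·b = +0.46
Eliminate b (×215 and ×15, subtract): 52225·a = 83.400 → a = ∂h/∂x = +0.001597
Back-substitute: b = ∂h/∂y = +0.001917.
Flow direction (−∇h) has components (-0.001597 E, -0.001917 N).
Azimuth = atan2(E, N) = atan2(-0.001597, -0.001917) = 219.8° ≈ 220°.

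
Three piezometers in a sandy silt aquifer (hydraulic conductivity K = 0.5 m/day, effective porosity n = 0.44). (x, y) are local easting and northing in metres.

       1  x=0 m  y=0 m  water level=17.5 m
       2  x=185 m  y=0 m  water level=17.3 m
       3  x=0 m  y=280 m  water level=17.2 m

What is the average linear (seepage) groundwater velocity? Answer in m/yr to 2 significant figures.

∂h/∂x = (17.3 − 17.5) / (185 − 0) = -0.001081
∂h/∂y = (17.2 − 17.5) / (280 − 0) = -0.001071
|∇h| = √(-0.001081² + -0.001071²) = 0.001522
Seepage velocity v = K·i/n = 0.5 × 0.001522 / 0.44 = 0.00173 m/day = 0.6319 m/yr.

0.63 m/yr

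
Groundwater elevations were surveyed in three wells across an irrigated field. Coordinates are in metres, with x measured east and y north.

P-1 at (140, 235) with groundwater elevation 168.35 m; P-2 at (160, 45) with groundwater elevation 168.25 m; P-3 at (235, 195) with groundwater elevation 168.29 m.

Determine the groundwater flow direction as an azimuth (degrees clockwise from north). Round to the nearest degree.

Differences from P-1: to P-2 (Δx, Δy, Δh) = (20, -190, -0.10); to P-3 = (95, -40, -0.06).
Determinant of the coordinate differences = 20·(-40) − 95·(-190) = 17250.
∂h/∂x = [(-0.10)·(-40) − (-0.06)·(-190)] / 17250 = -0.0004290
∂h/∂y = [20·(-0.06) − 95·(-0.10)] / 17250 = +0.0004812
Flow direction (−∇h) has components (+0.0004290 E, -0.0004812 N).
Azimuth = atan2(E, N) = atan2(+0.0004290, -0.0004812) = 138.3° ≈ 138°.

138°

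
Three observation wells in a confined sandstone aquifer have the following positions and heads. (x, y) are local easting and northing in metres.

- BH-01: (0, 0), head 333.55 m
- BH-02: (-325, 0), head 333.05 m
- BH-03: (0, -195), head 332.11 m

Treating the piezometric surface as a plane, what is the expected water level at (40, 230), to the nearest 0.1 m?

335.3 m

∂h/∂x = (333.05 − 333.55) / (-325 − 0) = +0.001538
∂h/∂y = (332.11 − 333.55) / (-195 − 0) = +0.007385
h(40, 230) = 333.55 + (+0.001538)·(40) + (+0.007385)·(230) = 333.55 +0.062 +1.698 = 335.310 m.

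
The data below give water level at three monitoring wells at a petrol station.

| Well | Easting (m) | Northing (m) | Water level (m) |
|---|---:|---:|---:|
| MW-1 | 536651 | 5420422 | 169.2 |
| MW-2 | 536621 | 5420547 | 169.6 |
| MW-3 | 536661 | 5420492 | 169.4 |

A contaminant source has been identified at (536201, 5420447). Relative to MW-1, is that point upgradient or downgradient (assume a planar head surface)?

upgradient

Taking MW-1 as reference: MW-2−MW-1 = (-30, 125, +0.4); MW-3−MW-1 = (10, 70, +0.2).
Determinant of the coordinate differences = (-30)·70 − 10·125 = -3350.
∂h/∂x = [(+0.4)·70 − (+0.2)·125] / -3350 = -0.0008955
∂h/∂y = [(-30)·(+0.2) − 10·(+0.4)] / -3350 = +0.002985
Head at (536201, 5420447) = 169.2 + (-0.0008955)·(-450) + (+0.002985)·(25) = 169.68 m.
That is higher than the 169.2 m at MW-1, so the point is upgradient.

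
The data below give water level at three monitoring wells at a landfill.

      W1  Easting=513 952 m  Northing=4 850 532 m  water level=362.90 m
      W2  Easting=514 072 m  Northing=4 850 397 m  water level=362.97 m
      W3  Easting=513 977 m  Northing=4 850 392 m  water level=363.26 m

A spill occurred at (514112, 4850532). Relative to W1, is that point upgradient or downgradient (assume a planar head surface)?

Taking W1 as reference: W2−W1 = (120, -135, +0.07); W3−W1 = (25, -140, +0.36).
Determinant of the coordinate differences = 120·(-140) − 25·(-135) = -13425.
∂h/∂x = [(+0.07)·(-140) − (+0.36)·(-135)] / -13425 = -0.002890
∂h/∂y = [120·(+0.36) − 25·(+0.07)] / -13425 = -0.003088
Head at (514112, 4850532) = 362.90 + (-0.002890)·(160) + (-0.003088)·(0) = 362.44 m.
That is lower than the 362.90 m at W1, so the point is downgradient.

downgradient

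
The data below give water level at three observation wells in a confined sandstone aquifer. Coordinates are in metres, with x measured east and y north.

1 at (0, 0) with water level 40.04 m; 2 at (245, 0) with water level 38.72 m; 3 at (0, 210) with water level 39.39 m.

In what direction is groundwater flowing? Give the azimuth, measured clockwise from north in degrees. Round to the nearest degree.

060°

∂h/∂x = (38.72 − 40.04) / (245 − 0) = -0.005388
∂h/∂y = (39.39 − 40.04) / (210 − 0) = -0.003095
Flow direction (−∇h) has components (+0.005388 E, +0.003095 N).
Azimuth = atan2(E, N) = atan2(+0.005388, +0.003095) = 60.1° ≈ 060°.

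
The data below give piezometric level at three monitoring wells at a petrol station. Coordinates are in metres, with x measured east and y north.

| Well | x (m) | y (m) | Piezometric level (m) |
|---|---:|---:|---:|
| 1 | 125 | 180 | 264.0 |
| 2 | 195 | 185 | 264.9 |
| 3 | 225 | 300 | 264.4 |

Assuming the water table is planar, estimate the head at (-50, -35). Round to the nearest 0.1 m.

With h = a·x + b·y + c and 1 as origin, the differences give:
  70·a + 5·b = +0.9
  100·a + 120·b = +0.4
Eliminate b (×120 and ×5, subtract): 7900·a = 106.00 → a = ∂h/∂x = +0.01342
Back-substitute: b = ∂h/∂y = -0.007848.
h(-50, -35) = 264.0 + (+0.01342)·(-175) + (-0.007848)·(-215) = 264.0 -2.348 +1.687 = 263.339 m.

263.3 m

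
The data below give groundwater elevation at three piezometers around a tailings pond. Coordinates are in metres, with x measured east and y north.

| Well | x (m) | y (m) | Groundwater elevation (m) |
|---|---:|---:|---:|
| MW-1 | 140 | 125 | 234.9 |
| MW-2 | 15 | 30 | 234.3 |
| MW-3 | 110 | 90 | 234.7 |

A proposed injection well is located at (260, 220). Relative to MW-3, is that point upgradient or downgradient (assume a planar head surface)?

upgradient

Three-point gradient (reference MW-1): Δ to MW-2 = (-125, -95, -0.6), Δ to MW-3 = (-30, -35, -0.2).
∂h/∂x = +0.001311, ∂h/∂y = +0.004590 (det = 1525).
Head at (260, 220) = 234.9 + (+0.001311)·(120) + (+0.004590)·(95) = 235.49 m.
That is higher than the 234.7 m at MW-3, so the point is upgradient.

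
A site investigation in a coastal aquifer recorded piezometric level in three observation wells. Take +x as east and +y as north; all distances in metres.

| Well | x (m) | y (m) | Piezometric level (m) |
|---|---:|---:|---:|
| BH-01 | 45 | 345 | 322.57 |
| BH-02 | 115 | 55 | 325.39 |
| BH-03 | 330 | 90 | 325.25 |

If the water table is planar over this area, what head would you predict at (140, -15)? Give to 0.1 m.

Taking BH-01 as reference: BH-02−BH-01 = (70, -290, +2.82); BH-03−BH-01 = (285, -255, +2.68).
Determinant of the coordinate differences = 70·(-255) − 285·(-290) = 64800.
∂h/∂x = [(+2.82)·(-255) − (+2.68)·(-290)] / 64800 = +0.0008966
∂h/∂y = [70·(+2.68) − 285·(+2.82)] / 64800 = -0.009508
h(140, -15) = 322.57 + (+0.0008966)·(95) + (-0.009508)·(-360) = 322.57 +0.085 +3.423 = 326.078 m.

326.1 m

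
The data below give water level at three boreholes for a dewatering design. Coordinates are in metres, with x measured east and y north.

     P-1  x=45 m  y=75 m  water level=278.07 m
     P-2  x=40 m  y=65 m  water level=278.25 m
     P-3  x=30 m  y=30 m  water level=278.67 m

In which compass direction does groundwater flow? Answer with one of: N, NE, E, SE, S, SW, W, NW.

With h = a·x + b·y + c and P-1 as origin, the differences give:
  (-5)·a + (-10)·b = +0.18
  (-15)·a + (-45)·b = +0.60
Eliminate b (×(-45) and ×(-10), subtract): 75·a = -2.100 → a = ∂h/∂x = -0.02800
Back-substitute: b = ∂h/∂y = -0.004000.
Flow = −∇h = (+0.02800 east, +0.004000 north), which points east.

E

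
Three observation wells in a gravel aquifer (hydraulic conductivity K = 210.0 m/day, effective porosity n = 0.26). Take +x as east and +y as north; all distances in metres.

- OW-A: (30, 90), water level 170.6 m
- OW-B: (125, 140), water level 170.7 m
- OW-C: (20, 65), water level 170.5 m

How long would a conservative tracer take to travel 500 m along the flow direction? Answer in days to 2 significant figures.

130 days

Taking OW-A as reference: OW-B−OW-A = (95, 50, +0.1); OW-C−OW-A = (-10, -25, -0.1).
Solve a·Δx + b·Δy = Δh: det = 95·(-25) − (-10)·50 = -1875.
∂h/∂x = [(+0.1)·(-25) − (-0.1)·50] / -1875 = -0.001333
∂h/∂y = [95·(-0.1) − (-10)·(+0.1)] / -1875 = +0.004533
|∇h| = √(-0.001333² + 0.004533²) = 0.004725
Seepage velocity v = K·i/n = 210.0 × 0.004725 / 0.26 = 3.816 m/day.
t = 500 / 3.816 = 131 days.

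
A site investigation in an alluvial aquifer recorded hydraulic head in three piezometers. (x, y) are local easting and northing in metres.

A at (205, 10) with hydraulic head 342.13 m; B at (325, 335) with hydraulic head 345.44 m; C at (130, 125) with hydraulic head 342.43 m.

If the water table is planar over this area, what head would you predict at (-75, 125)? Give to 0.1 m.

340.9 m

Differences from A: to B (Δx, Δy, Δh) = (120, 325, +3.31); to C = (-75, 115, +0.30).
Solve a·Δx + b·Δy = Δh: det = 120·115 − (-75)·325 = 38175.
∂h/∂x = [(+3.31)·115 − (+0.30)·325] / 38175 = +0.007417
∂h/∂y = [120·(+0.30) − (-75)·(+3.31)] / 38175 = +0.007446
h(-75, 125) = 342.13 + (+0.007417)·(-280) + (+0.007446)·(115) = 342.13 -2.077 +0.856 = 340.909 m.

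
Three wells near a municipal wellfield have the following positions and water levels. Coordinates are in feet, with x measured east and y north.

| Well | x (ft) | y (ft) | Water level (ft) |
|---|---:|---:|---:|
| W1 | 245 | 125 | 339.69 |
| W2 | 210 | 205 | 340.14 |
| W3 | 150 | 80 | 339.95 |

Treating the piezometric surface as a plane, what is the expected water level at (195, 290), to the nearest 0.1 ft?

Differences from W1: to W2 (Δx, Δy, Δh) = (-35, 80, +0.45); to W3 = (-95, -45, +0.26).
Solve a·Δx + b·Δy = Δh: det = (-35)·(-45) − (-95)·80 = 9175.
∂h/∂x = [(+0.45)·(-45) − (+0.26)·80] / 9175 = -0.004474
∂h/∂y = [(-35)·(+0.26) − (-95)·(+0.45)] / 9175 = +0.003668
h(195, 290) = 339.69 + (-0.004474)·(-50) + (+0.003668)·(165) = 339.69 +0.224 +0.605 = 340.519 ft.

340.5 ft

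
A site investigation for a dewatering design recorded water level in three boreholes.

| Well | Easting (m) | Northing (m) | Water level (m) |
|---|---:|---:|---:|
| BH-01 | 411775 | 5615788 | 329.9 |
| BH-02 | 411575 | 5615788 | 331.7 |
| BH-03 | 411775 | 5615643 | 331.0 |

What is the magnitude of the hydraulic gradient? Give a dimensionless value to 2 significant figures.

∂h/∂x = (331.7 − 329.9) / (411575 − 411775) = -0.009000
∂h/∂y = (331.0 − 329.9) / (5615643 − 5615788) = -0.007586
|∇h| = √(-0.009000² + -0.007586²) = 0.01177

0.012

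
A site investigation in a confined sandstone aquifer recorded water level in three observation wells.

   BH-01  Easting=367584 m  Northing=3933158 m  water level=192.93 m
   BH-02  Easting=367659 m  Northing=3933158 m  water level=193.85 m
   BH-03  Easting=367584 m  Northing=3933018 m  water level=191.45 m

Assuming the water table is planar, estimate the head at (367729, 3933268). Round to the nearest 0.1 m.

∂h/∂x = (193.85 − 192.93) / (367659 − 367584) = +0.01227
∂h/∂y = (191.45 − 192.93) / (3933018 − 3933158) = +0.01057
h(367729, 3933268) = 192.93 + (+0.01227)·(145) + (+0.01057)·(110) = 192.93 +1.779 +1.163 = 195.872 m.

195.9 m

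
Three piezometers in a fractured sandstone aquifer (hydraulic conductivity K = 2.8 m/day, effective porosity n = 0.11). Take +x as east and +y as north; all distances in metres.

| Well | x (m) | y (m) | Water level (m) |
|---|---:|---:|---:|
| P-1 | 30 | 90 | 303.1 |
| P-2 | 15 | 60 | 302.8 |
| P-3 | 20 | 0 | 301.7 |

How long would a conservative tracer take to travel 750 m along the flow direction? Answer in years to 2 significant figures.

3.6 years

With h = a·x + b·y + c and P-1 as origin, the differences give:
  (-15)·a + (-30)·b = -0.3
  (-10)·a + (-90)·b = -1.4
Eliminate b (×(-90) and ×(-30), subtract): 1050·a = -15.00 → a = ∂h/∂x = -0.01429
Back-substitute: b = ∂h/∂y = +0.01714.
|∇h| = √(-0.01429² + 0.01714²) = 0.02232
Seepage velocity v = K·i/n = 2.8 × 0.02232 / 0.11 = 0.5681 m/day.
t = 750 / 0.5681 = 1320 days = 3.61 years.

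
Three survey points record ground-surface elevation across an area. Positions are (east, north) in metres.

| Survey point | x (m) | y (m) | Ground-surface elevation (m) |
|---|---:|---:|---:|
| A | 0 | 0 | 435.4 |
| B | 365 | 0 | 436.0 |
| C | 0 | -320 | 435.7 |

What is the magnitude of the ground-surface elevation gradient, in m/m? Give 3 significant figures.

0.00189 m/m

∂z/∂x = (436.0 − 435.4) / (365 − 0) = +0.001644
∂z/∂y = (435.7 − 435.4) / (-320 − 0) = -0.0009375
|∇f| = √(0.001644² + -0.0009375²) = 0.001893 m/m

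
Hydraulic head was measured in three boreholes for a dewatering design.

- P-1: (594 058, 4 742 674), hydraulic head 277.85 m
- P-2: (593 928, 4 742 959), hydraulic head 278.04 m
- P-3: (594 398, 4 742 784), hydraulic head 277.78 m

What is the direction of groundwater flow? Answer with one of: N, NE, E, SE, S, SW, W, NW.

SE

With h = a·x + b·y + c and P-1 as origin, the differences give:
  (-130)·a + 285·b = +0.19
  340·a + 110·b = -0.07
Eliminate b (×110 and ×285, subtract): -111200·a = 40.850 → a = ∂h/∂x = -0.0003674
Back-substitute: b = ∂h/∂y = +0.0004991.
Flow = −∇h = (+0.0003674 east, -0.0004991 north), which points southeast.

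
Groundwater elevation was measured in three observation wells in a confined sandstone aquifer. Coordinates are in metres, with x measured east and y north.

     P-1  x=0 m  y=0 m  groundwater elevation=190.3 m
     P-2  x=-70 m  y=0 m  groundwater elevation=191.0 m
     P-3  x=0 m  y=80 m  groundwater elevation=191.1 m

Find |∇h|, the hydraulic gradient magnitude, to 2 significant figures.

0.014

∂h/∂x = (191.0 − 190.3) / (-70 − 0) = -0.010000
∂h/∂y = (191.1 − 190.3) / (80 − 0) = +0.010000
|∇h| = √(-0.010000² + 0.010000²) = 0.01414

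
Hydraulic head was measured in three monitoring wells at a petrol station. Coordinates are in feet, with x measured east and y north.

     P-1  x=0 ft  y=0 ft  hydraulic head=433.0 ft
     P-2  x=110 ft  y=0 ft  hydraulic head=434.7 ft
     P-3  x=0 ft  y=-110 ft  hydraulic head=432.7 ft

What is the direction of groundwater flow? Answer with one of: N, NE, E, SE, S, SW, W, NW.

∂h/∂x = (434.7 − 433.0) / (110 − 0) = +0.01545
∂h/∂y = (432.7 − 433.0) / (-110 − 0) = +0.002727
Flow = −∇h = (-0.01545 east, -0.002727 north), which points west.

W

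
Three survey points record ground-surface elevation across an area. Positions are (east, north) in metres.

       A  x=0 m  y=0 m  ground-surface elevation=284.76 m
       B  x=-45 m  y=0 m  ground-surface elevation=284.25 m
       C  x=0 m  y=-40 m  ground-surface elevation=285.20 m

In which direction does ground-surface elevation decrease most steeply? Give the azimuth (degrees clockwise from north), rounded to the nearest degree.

∂z/∂x = (284.25 − 284.76) / (-45 − 0) = +0.01133
∂z/∂y = (285.20 − 284.76) / (-40 − 0) = -0.01100
Steepest decrease is along −∇f: components (-0.01133 E, +0.01100 N).
Azimuth = atan2(-0.01133, +0.01100) = 314.1° ≈ 314°.

314°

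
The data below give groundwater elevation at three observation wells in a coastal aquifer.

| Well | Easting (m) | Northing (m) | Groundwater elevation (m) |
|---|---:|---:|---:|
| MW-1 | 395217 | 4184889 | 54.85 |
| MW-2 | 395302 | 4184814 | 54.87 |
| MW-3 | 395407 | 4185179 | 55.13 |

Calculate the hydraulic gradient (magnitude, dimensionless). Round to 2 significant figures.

Taking MW-1 as reference: MW-2−MW-1 = (85, -75, +0.02); MW-3−MW-1 = (190, 290, +0.28).
Solve a·Δx + b·Δy = Δh: det = 85·290 − 190·(-75) = 38900.
∂h/∂x = [(+0.02)·290 − (+0.28)·(-75)] / 38900 = +0.0006889
∂h/∂y = [85·(+0.28) − 190·(+0.02)] / 38900 = +0.0005141
|∇h| = √(0.0006889² + 0.0005141²) = 0.0008596

0.00086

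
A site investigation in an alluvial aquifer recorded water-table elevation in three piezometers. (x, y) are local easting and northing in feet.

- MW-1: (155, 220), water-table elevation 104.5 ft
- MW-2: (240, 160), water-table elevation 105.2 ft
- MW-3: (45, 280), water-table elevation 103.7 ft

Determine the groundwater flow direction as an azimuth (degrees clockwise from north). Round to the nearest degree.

With h = a·x + b·y + c and MW-1 as origin, the differences give:
  85·a + (-60)·b = +0.7
  (-110)·a + 60·b = -0.8
Eliminate b (×60 and ×(-60), subtract): -1500·a = -6.00 → a = ∂h/∂x = +0.004000
Back-substitute: b = ∂h/∂y = -0.006000.
Flow direction (−∇h) has components (-0.004000 E, +0.006000 N).
Azimuth = atan2(E, N) = atan2(-0.004000, +0.006000) = 326.3° ≈ 326°.

326°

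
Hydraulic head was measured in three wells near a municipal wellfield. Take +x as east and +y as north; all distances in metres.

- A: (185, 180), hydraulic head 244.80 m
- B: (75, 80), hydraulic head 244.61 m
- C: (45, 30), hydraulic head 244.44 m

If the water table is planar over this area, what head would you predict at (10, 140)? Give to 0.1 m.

245.1 m

Differences from A: to B (Δx, Δy, Δh) = (-110, -100, -0.19); to C = (-140, -150, -0.36).
Solve a·Δx + b·Δy = Δh: det = (-110)·(-150) − (-140)·(-100) = 2500.
∂h/∂x = [(-0.19)·(-150) − (-0.36)·(-100)] / 2500 = -0.003000
∂h/∂y = [(-110)·(-0.36) − (-140)·(-0.19)] / 2500 = +0.005200
h(10, 140) = 244.80 + (-0.003000)·(-175) + (+0.005200)·(-40) = 244.80 +0.525 -0.208 = 245.117 m.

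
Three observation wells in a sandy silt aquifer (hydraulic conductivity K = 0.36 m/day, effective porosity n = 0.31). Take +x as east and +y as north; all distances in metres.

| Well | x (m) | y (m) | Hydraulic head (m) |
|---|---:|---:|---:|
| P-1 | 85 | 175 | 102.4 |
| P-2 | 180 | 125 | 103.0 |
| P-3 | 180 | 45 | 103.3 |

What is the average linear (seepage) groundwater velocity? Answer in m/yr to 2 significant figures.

With h = a·x + b·y + c and P-1 as origin, the differences give:
  95·a + (-50)·b = +0.6
  95·a + (-130)·b = +0.9
Eliminate b (×(-130) and ×(-50), subtract): -7600·a = -33.00 → a = ∂h/∂x = +0.004342
Back-substitute: b = ∂h/∂y = -0.003750.
|∇h| = √(0.004342² + -0.003750²) = 0.005737
Seepage velocity v = K·i/n = 0.36 × 0.005737 / 0.31 = 0.006662 m/day = 2.433 m/yr.

2.4 m/yr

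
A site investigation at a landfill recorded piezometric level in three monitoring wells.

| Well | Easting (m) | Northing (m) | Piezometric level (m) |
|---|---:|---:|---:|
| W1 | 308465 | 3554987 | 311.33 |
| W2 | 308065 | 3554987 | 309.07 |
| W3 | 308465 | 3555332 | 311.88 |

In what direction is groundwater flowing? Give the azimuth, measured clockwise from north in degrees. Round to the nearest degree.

254°

∂h/∂x = (309.07 − 311.33) / (308065 − 308465) = +0.005650
∂h/∂y = (311.88 − 311.33) / (3555332 − 3554987) = +0.001594
Flow direction (−∇h) has components (-0.005650 E, -0.001594 N).
Azimuth = atan2(E, N) = atan2(-0.005650, -0.001594) = 254.2° ≈ 254°.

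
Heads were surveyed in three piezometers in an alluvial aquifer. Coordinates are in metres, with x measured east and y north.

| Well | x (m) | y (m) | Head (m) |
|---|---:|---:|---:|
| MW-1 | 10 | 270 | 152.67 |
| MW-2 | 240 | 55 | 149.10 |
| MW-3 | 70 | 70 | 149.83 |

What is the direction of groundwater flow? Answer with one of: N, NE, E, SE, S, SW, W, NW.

Differences from MW-1: to MW-2 (Δx, Δy, Δh) = (230, -215, -3.57); to MW-3 = (60, -200, -2.84).
Solve a·Δx + b·Δy = Δh: det = 230·(-200) − 60·(-215) = -33100.
∂h/∂x = [(-3.57)·(-200) − (-2.84)·(-215)] / -33100 = -0.003124
∂h/∂y = [230·(-2.84) − 60·(-3.57)] / -33100 = +0.01326
Flow = −∇h = (+0.003124 east, -0.01326 north), which points south.

S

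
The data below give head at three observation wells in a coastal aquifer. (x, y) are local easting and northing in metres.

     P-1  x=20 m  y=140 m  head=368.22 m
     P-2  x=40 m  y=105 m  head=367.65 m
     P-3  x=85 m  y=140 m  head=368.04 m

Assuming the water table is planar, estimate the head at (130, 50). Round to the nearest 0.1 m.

366.6 m

Differences from P-1: to P-2 (Δx, Δy, Δh) = (20, -35, -0.57); to P-3 = (65, 0, -0.18).
Determinant of the coordinate differences = 20·0 − 65·(-35) = 2275.
∂h/∂x = [(-0.57)·0 − (-0.18)·(-35)] / 2275 = -0.002769
∂h/∂y = [20·(-0.18) − 65·(-0.57)] / 2275 = +0.01470
h(130, 50) = 368.22 + (-0.002769)·(110) + (+0.01470)·(-90) = 368.22 -0.305 -1.323 = 366.592 m.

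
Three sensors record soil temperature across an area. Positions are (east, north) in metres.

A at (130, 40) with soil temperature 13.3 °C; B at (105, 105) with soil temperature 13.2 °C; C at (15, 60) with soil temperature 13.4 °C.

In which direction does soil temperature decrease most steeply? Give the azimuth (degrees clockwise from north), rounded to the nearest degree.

Three-point gradient (reference A): Δ to B = (-25, 65, -0.1), Δ to C = (-115, 20, +0.1).
∂T/∂x = -0.001219, ∂T/∂y = -0.002007 (det = 6975).
Steepest decrease is along −∇f: components (+0.001219 E, +0.002007 N).
Azimuth = atan2(+0.001219, +0.002007) = 31.3° ≈ 031°.

031°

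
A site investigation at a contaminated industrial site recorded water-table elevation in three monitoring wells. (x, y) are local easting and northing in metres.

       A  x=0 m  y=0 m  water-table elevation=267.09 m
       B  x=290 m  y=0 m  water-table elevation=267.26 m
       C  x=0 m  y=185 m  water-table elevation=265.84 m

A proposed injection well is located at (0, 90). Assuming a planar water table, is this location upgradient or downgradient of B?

∂h/∂x = (267.26 − 267.09) / (290 − 0) = +0.0005862
∂h/∂y = (265.84 − 267.09) / (185 − 0) = -0.006757
Head at (0, 90) = 267.09 + (+0.0005862)·(0) + (-0.006757)·(90) = 266.48 m.
That is lower than the 267.26 m at B, so the point is downgradient.

downgradient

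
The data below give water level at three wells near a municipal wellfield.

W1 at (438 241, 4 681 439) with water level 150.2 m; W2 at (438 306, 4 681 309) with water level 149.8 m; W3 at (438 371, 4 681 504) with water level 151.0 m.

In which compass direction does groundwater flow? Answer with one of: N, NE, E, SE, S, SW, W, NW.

With h = a·x + b·y + c and W1 as origin, the differences give:
  65·a + (-130)·b = -0.4
  130·a + 65·b = +0.8
Eliminate b (×65 and ×(-130), subtract): 21125·a = 78.00 → a = ∂h/∂x = +0.003692
Back-substitute: b = ∂h/∂y = +0.004923.
Flow = −∇h = (-0.003692 east, -0.004923 north), which points southwest.

SW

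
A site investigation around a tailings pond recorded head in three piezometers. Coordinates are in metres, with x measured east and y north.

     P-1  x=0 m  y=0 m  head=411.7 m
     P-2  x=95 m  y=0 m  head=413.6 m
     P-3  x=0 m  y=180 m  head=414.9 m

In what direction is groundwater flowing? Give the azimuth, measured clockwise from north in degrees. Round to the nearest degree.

∂h/∂x = (413.6 − 411.7) / (95 − 0) = +0.02000
∂h/∂y = (414.9 − 411.7) / (180 − 0) = +0.01778
Flow direction (−∇h) has components (-0.02000 E, -0.01778 N).
Azimuth = atan2(E, N) = atan2(-0.02000, -0.01778) = 228.4° ≈ 228°.

228°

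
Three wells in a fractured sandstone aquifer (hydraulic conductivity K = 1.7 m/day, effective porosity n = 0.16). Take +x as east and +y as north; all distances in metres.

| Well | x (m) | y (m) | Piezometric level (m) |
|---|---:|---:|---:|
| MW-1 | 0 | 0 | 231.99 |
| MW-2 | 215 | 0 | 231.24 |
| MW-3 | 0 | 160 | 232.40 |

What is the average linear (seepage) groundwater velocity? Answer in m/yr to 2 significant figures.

∂h/∂x = (231.24 − 231.99) / (215 − 0) = -0.003488
∂h/∂y = (232.40 − 231.99) / (160 − 0) = +0.002562
|∇h| = √(-0.003488² + 0.002562²) = 0.004328
Seepage velocity v = K·i/n = 1.7 × 0.004328 / 0.16 = 0.04599 m/day = 16.8 m/yr.

17 m/yr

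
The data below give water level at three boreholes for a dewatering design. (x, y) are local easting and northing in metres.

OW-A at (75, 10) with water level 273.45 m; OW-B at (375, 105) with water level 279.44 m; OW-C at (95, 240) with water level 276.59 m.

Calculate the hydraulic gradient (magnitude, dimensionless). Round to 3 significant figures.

0.0202

Taking OW-A as reference: OW-B−OW-A = (300, 95, +5.99); OW-C−OW-A = (20, 230, +3.14).
Determinant of the coordinate differences = 300·230 − 20·95 = 67100.
∂h/∂x = [(+5.99)·230 − (+3.14)·95] / 67100 = +0.01609
∂h/∂y = [300·(+3.14) − 20·(+5.99)] / 67100 = +0.01225
|∇h| = √(0.01609² + 0.01225²) = 0.02022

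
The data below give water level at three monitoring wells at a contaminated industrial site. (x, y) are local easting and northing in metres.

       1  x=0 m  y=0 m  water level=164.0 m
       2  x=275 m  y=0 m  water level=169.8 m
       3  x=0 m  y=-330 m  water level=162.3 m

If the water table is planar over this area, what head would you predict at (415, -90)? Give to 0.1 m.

∂h/∂x = (169.8 − 164.0) / (275 − 0) = +0.02109
∂h/∂y = (162.3 − 164.0) / (-330 − 0) = +0.005152
h(415, -90) = 164.0 + (+0.02109)·(415) + (+0.005152)·(-90) = 164.0 +8.753 -0.464 = 172.289 m.

172.3 m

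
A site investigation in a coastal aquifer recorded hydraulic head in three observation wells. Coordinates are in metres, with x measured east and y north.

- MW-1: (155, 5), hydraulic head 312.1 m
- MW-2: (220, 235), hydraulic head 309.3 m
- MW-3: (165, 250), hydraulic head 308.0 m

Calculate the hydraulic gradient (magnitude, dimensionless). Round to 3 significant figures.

0.0257

Taking MW-1 as reference: MW-2−MW-1 = (65, 230, -2.8); MW-3−MW-1 = (10, 245, -4.1).
Solve a·Δx + b·Δy = Δh: det = 65·245 − 10·230 = 13625.
∂h/∂x = [(-2.8)·245 − (-4.1)·230] / 13625 = +0.01886
∂h/∂y = [65·(-4.1) − 10·(-2.8)] / 13625 = -0.01750
|∇h| = √(0.01886² + -0.01750²) = 0.02573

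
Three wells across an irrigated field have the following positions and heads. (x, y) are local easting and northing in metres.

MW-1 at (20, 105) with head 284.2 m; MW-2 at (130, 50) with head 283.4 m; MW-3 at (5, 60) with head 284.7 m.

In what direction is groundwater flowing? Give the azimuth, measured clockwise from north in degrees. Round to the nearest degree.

056°

Differences from MW-1: to MW-2 (Δx, Δy, Δh) = (110, -55, -0.8); to MW-3 = (-15, -45, +0.5).
Solve a·Δx + b·Δy = Δh: det = 110·(-45) − (-15)·(-55) = -5775.
∂h/∂x = [(-0.8)·(-45) − (+0.5)·(-55)] / -5775 = -0.01100
∂h/∂y = [110·(+0.5) − (-15)·(-0.8)] / -5775 = -0.007446
Flow direction (−∇h) has components (+0.01100 E, +0.007446 N).
Azimuth = atan2(E, N) = atan2(+0.01100, +0.007446) = 55.9° ≈ 056°.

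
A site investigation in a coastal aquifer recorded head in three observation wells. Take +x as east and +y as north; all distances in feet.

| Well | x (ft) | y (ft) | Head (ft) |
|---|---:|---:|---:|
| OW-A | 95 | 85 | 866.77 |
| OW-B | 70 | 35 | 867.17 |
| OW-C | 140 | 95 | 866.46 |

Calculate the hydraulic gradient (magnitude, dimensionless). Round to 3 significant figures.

Three-point gradient (reference OW-A): Δ to OW-B = (-25, -50, +0.40), Δ to OW-C = (45, 10, -0.31).
∂h/∂x = -0.005750, ∂h/∂y = -0.005125 (det = 2000).
|∇h| = √(-0.005750² + -0.005125²) = 0.007702

0.00770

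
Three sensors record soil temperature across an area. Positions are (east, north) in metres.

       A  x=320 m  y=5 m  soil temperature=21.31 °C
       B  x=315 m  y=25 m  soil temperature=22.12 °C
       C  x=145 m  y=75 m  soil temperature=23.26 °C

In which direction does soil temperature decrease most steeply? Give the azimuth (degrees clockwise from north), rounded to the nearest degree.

188°

Three-point gradient (reference A): Δ to B = (-5, 20, +0.81), Δ to C = (-175, 70, +1.95).
∂T/∂x = +0.005619, ∂T/∂y = +0.04190 (det = 3150).
Steepest decrease is along −∇f: components (-0.005619 E, -0.04190 N).
Azimuth = atan2(-0.005619, -0.04190) = 187.6° ≈ 188°.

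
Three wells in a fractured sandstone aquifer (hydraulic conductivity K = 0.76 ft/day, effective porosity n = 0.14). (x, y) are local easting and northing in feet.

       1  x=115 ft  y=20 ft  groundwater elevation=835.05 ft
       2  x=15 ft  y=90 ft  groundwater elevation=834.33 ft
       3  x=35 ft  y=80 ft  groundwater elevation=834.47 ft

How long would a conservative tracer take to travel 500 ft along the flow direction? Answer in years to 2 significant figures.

38 years

Taking 1 as reference: 2−1 = (-100, 70, -0.72); 3−1 = (-80, 60, -0.58).
Solve a·Δx + b·Δy = Δh: det = (-100)·60 − (-80)·70 = -400.
∂h/∂x = [(-0.72)·60 − (-0.58)·70] / -400 = +0.006500
∂h/∂y = [(-100)·(-0.58) − (-80)·(-0.72)] / -400 = -0.0010000
|∇h| = √(0.006500² + -0.0010000²) = 0.006576
Seepage velocity v = K·i/n = 0.76 × 0.006576 / 0.14 = 0.0357 ft/day.
t = 500 / 0.0357 = 1.401e+04 days = 38.4 years.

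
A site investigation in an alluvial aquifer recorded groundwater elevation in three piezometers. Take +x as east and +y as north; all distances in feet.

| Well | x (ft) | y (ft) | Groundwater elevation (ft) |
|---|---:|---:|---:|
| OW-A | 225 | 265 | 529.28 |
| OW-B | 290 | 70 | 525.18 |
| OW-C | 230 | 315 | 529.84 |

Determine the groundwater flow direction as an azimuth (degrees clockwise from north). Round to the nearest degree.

Differences from OW-A: to OW-B (Δx, Δy, Δh) = (65, -195, -4.10); to OW-C = (5, 50, +0.56).
Solve a·Δx + b·Δy = Δh: det = 65·50 − 5·(-195) = 4225.
∂h/∂x = [(-4.10)·50 − (+0.56)·(-195)] / 4225 = -0.02267
∂h/∂y = [65·(+0.56) − 5·(-4.10)] / 4225 = +0.01347
Flow direction (−∇h) has components (+0.02267 E, -0.01347 N).
Azimuth = atan2(E, N) = atan2(+0.02267, -0.01347) = 120.7° ≈ 121°.

121°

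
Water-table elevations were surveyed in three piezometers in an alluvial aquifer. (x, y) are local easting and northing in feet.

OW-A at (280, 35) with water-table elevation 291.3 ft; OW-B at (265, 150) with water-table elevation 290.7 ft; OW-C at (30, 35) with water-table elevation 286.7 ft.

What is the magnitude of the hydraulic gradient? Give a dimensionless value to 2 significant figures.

0.019

Taking OW-A as reference: OW-B−OW-A = (-15, 115, -0.6); OW-C−OW-A = (-250, 0, -4.6).
Solve a·Δx + b·Δy = Δh: det = (-15)·0 − (-250)·115 = 28750.
∂h/∂x = [(-0.6)·0 − (-4.6)·115] / 28750 = +0.01840
∂h/∂y = [(-15)·(-4.6) − (-250)·(-0.6)] / 28750 = -0.002817
|∇h| = √(0.01840² + -0.002817²) = 0.01861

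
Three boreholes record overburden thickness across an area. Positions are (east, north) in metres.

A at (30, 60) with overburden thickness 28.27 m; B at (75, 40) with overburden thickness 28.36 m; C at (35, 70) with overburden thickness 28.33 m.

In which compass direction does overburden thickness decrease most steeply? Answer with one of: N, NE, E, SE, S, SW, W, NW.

Taking A as reference: B−A = (45, -20, +0.09); C−A = (5, 10, +0.06).
Solve a·Δx + b·Δy = Δd: det = 45·10 − 5·(-20) = 550.
∂d/∂x = [(+0.09)·10 − (+0.06)·(-20)] / 550 = +0.003818
∂d/∂y = [45·(+0.06) − 5·(+0.09)] / 550 = +0.004091
Steepest decrease is along −∇f = (-0.003818 E, -0.004091 N) → southwest.

SW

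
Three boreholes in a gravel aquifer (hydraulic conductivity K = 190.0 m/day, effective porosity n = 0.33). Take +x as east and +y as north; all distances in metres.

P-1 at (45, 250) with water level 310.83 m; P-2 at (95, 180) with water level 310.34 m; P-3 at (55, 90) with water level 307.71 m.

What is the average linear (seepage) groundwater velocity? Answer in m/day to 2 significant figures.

16 m/day

With h = a·x + b·y + c and P-1 as origin, the differences give:
  50·a + (-70)·b = -0.49
  10·a + (-160)·b = -3.12
Eliminate b (×(-160) and ×(-70), subtract): -7300·a = -140.000 → a = ∂h/∂x = +0.01918
Back-substitute: b = ∂h/∂y = +0.02070.
|∇h| = √(0.01918² + 0.02070²) = 0.02822
Seepage velocity v = K·i/n = 190.0 × 0.02822 / 0.33 = 16.25 m/day.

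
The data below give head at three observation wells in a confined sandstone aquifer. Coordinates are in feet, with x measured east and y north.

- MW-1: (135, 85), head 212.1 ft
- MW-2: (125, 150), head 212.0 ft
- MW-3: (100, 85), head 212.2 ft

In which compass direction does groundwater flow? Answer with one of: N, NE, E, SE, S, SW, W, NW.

NE

With h = a·x + b·y + c and MW-1 as origin, the differences give:
  (-10)·a + 65·b = -0.1
  (-35)·a + 0·b = +0.1
Eliminate b (×0 and ×65, subtract): 2275·a = -6.50 → a = ∂h/∂x = -0.002857
Back-substitute: b = ∂h/∂y = -0.001978.
Flow = −∇h = (+0.002857 east, +0.001978 north), which points northeast.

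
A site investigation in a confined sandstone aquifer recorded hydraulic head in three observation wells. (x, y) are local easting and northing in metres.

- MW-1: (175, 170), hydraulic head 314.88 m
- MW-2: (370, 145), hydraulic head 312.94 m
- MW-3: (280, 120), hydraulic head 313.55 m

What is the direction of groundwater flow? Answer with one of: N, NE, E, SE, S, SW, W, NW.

SE

With h = a·x + b·y + c and MW-1 as origin, the differences give:
  195·a + (-25)·b = -1.94
  105·a + (-50)·b = -1.33
Eliminate b (×(-50) and ×(-25), subtract): -7125·a = 63.750 → a = ∂h/∂x = -0.008947
Back-substitute: b = ∂h/∂y = +0.007811.
Flow = −∇h = (+0.008947 east, -0.007811 north), which points southeast.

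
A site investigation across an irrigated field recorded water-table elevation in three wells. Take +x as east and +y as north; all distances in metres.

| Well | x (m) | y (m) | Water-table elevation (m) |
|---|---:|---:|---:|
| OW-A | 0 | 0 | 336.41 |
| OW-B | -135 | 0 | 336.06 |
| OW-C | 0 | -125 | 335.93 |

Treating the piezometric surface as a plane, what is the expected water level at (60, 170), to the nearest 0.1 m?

337.2 m

∂h/∂x = (336.06 − 336.41) / (-135 − 0) = +0.002593
∂h/∂y = (335.93 − 336.41) / (-125 − 0) = +0.003840
h(60, 170) = 336.41 + (+0.002593)·(60) + (+0.003840)·(170) = 336.41 +0.156 +0.653 = 337.218 m.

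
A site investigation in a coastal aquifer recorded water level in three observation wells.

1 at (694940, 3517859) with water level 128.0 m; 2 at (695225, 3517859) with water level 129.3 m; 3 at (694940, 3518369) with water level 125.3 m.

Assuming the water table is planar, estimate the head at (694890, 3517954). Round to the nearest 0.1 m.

127.3 m

∂h/∂x = (129.3 − 128.0) / (695225 − 694940) = +0.004561
∂h/∂y = (125.3 − 128.0) / (3518369 − 3517859) = -0.005294
h(694890, 3517954) = 128.0 + (+0.004561)·(-50) + (-0.005294)·(95) = 128.0 -0.228 -0.503 = 127.269 m.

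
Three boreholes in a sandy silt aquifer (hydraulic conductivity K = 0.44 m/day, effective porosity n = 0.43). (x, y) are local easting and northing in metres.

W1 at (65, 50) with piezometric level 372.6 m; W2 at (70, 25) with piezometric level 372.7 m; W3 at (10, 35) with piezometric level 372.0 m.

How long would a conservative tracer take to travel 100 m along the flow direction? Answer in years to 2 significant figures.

23 years

With h = a·x + b·y + c and W1 as origin, the differences give:
  5·a + (-25)·b = +0.1
  (-55)·a + (-15)·b = -0.6
Eliminate b (×(-15) and ×(-25), subtract): -1450·a = -16.50 → a = ∂h/∂x = +0.01138
Back-substitute: b = ∂h/∂y = -0.001724.
|∇h| = √(0.01138² + -0.001724²) = 0.01151
Seepage velocity v = K·i/n = 0.44 × 0.01151 / 0.43 = 0.01178 m/day.
t = 100 / 0.01178 = 8489 days = 23.2 years.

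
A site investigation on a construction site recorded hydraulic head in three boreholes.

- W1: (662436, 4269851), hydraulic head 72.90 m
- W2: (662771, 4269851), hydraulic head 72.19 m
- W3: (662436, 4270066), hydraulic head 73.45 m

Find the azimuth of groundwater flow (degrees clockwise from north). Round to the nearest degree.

140°

∂h/∂x = (72.19 − 72.90) / (662771 − 662436) = -0.002119
∂h/∂y = (73.45 − 72.90) / (4270066 − 4269851) = +0.002558
Flow direction (−∇h) has components (+0.002119 E, -0.002558 N).
Azimuth = atan2(E, N) = atan2(+0.002119, -0.002558) = 140.4° ≈ 140°.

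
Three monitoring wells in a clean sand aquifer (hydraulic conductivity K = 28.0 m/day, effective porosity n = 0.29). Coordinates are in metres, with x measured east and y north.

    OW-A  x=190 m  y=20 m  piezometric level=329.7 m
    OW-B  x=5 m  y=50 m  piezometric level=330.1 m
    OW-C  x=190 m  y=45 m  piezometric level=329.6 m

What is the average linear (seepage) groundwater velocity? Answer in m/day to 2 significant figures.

Differences from OW-A: to OW-B (Δx, Δy, Δh) = (-185, 30, +0.4); to OW-C = (0, 25, -0.1).
Solve a·Δx + b·Δy = Δh: det = (-185)·25 − 0·30 = -4625.
∂h/∂x = [(+0.4)·25 − (-0.1)·30] / -4625 = -0.002811
∂h/∂y = [(-185)·(-0.1) − 0·(+0.4)] / -4625 = -0.004000
|∇h| = √(-0.002811² + -0.004000²) = 0.004889
Seepage velocity v = K·i/n = 28.0 × 0.004889 / 0.29 = 0.472 m/day.

0.47 m/day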